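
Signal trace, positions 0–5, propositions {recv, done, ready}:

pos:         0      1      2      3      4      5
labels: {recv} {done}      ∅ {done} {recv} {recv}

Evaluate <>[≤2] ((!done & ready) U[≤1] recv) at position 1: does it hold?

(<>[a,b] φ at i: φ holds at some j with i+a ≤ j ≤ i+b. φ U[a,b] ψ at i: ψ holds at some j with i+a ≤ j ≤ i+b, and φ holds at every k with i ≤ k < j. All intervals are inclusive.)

No

Check ((!done & ready) U[≤1] recv) at each j in [1,3]:
  j=1: fails
  j=2: fails
  j=3: fails
No position in the window satisfies it → formula fails.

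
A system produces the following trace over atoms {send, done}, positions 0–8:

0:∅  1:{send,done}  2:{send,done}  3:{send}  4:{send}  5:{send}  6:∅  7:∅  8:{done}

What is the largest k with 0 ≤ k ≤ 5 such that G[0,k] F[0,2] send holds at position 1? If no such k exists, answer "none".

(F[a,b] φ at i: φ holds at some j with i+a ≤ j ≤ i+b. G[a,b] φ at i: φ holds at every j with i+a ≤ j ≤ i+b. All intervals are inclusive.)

F[0,2] send must hold from j=1 onward; find where it first fails.
  j=1: holds
  j=2: holds
  j=3: holds
  j=4: holds
  j=5: holds
  j=6: fails
Holds on [1,5], so largest k = 4.

4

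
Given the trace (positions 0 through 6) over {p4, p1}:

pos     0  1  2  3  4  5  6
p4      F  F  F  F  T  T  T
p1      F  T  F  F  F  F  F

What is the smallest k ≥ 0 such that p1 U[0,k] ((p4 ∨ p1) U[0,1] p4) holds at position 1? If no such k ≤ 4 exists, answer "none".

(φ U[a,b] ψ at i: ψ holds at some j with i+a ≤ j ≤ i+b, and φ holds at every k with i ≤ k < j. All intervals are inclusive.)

none

Need earliest j ≥ 1 with ((p4 ∨ p1) U[0,1] p4), and p1 at every k in [1,j-1].
  j=1: rhs fails.
  j=2: rhs fails.
  j=3: rhs fails.
  j=4: rhs holds but lhs fails at k=2.
  j=5: rhs holds but lhs fails at k=2.
No witness within the range → none.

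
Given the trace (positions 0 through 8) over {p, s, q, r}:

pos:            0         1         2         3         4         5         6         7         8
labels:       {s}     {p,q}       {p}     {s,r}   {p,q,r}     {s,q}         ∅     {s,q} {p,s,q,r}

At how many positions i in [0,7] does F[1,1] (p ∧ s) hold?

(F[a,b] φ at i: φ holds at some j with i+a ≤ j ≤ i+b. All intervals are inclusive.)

Evaluate at each i in [0,7]:
  i=0: ✗ (none in [1,1])
  i=1: ✗ (none in [2,2])
  i=2: ✗ (none in [3,3])
  i=3: ✗ (none in [4,4])
  i=4: ✗ (none in [5,5])
  i=5: ✗ (none in [6,6])
  i=6: ✗ (none in [7,7])
  i=7: ✓ (witness j=8)
Positions where it holds: {7} → 1.

1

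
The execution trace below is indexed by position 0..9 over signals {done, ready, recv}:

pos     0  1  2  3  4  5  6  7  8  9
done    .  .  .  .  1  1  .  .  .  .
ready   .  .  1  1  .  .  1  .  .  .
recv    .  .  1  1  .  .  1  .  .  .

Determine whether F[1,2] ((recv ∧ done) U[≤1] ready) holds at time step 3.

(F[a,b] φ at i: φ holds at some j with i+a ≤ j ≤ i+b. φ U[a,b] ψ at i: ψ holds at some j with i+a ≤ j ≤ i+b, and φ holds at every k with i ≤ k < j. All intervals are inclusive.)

Does not hold

Check ((recv ∧ done) U[≤1] ready) at each j in [4,5]:
  j=4: fails
  j=5: fails
No position in the window satisfies it → formula fails.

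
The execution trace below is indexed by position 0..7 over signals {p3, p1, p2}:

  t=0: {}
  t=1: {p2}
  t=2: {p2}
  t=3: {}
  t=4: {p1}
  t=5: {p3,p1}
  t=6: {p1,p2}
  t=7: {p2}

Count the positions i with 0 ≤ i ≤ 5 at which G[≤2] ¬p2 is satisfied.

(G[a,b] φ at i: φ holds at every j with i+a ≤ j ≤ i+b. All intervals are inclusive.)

1

Evaluate at each i in [0,5]:
  i=0: ✗ (fails at j=1)
  i=1: ✗ (fails at j=1)
  i=2: ✗ (fails at j=2)
  i=3: ✓ (all of [3,5])
  i=4: ✗ (fails at j=6)
  i=5: ✗ (fails at j=6)
Positions where it holds: {3} → 1.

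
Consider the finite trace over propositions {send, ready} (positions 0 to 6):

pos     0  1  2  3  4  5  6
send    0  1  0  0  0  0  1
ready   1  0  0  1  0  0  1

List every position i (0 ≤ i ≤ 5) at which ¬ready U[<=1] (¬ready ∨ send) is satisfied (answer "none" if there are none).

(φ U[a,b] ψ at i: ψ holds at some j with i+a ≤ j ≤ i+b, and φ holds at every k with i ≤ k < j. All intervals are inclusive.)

Evaluate at each i in [0,5]:
  i=0: ✗ (lhs fails at k=0 before rhs at j=1)
  i=1: ✓ (rhs at j=1)
  i=2: ✓ (rhs at j=2)
  i=3: ✗ (lhs fails at k=3 before rhs at j=4)
  i=4: ✓ (rhs at j=4)
  i=5: ✓ (rhs at j=5)

1, 2, 4, 5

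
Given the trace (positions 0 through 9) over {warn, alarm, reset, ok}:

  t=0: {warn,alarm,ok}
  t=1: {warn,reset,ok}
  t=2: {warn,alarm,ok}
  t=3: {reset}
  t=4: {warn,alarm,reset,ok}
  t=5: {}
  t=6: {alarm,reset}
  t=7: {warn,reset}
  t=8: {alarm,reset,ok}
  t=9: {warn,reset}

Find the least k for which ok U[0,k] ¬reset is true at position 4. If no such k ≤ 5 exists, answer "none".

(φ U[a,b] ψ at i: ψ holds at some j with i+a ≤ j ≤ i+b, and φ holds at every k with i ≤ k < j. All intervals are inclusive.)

1

Need earliest j ≥ 4 with ¬reset, and ok at every k in [4,j-1].
  j=4: rhs fails.
  j=5: rhs holds; lhs holds on [4,4]. k = 1.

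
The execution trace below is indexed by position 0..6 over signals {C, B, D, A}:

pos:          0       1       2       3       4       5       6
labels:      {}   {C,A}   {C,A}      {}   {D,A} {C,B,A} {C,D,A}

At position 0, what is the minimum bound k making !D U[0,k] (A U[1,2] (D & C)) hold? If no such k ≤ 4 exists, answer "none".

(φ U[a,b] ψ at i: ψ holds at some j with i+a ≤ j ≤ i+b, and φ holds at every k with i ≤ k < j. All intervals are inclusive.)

Need earliest j ≥ 0 with (A U[1,2] (D & C)), and !D at every k in [0,j-1].
  j=0: rhs fails.
  j=1: rhs fails.
  j=2: rhs fails.
  j=3: rhs fails.
  j=4: rhs holds; lhs holds on [0,3]. k = 4.

4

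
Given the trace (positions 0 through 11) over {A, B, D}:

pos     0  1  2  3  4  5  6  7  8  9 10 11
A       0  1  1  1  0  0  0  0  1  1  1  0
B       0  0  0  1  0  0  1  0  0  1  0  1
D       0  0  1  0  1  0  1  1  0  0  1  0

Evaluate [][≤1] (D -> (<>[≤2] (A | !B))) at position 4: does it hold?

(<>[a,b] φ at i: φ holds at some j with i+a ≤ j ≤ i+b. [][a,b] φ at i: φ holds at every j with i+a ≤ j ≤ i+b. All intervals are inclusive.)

Check (D -> (<>[≤2] (A | !B))) at every j in [4,5]:
  j=4: antecedent true; consequent holds (witness at 4) → ✓
  j=5: antecedent false → ✓
All positions satisfy it → formula holds.

Yes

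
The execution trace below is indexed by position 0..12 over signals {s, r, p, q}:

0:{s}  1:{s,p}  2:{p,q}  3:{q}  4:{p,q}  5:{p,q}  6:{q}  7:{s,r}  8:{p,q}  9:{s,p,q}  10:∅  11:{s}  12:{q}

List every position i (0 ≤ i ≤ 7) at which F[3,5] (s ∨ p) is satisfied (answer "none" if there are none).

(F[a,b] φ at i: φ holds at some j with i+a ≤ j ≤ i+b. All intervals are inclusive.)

0, 1, 2, 3, 4, 5, 6, 7

Evaluate at each i in [0,7]:
  i=0: ✓ (witness j=4)
  i=1: ✓ (witness j=4)
  i=2: ✓ (witness j=5)
  i=3: ✓ (witness j=7)
  i=4: ✓ (witness j=7)
  i=5: ✓ (witness j=8)
  i=6: ✓ (witness j=9)
  i=7: ✓ (witness j=11)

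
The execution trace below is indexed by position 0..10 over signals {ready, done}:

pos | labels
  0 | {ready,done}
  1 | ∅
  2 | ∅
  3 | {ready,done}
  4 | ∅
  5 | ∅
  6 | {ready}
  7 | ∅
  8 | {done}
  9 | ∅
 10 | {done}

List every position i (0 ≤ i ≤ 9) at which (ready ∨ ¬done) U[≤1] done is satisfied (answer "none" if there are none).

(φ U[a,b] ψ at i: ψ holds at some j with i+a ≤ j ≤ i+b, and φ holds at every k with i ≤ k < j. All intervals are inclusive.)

0, 2, 3, 7, 8, 9

Evaluate at each i in [0,9]:
  i=0: ✓ (rhs at j=0)
  i=1: ✗ (no rhs in [1,2])
  i=2: ✓ (rhs at j=3; lhs holds on [2,2])
  i=3: ✓ (rhs at j=3)
  i=4: ✗ (no rhs in [4,5])
  i=5: ✗ (no rhs in [5,6])
  i=6: ✗ (no rhs in [6,7])
  i=7: ✓ (rhs at j=8; lhs holds on [7,7])
  i=8: ✓ (rhs at j=8)
  i=9: ✓ (rhs at j=10; lhs holds on [9,9])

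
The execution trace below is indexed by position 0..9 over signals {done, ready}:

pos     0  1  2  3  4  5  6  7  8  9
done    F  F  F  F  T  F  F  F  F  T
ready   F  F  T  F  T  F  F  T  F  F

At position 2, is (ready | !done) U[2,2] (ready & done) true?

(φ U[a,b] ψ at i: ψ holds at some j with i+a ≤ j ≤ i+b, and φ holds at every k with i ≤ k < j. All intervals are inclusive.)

Need some j in [4,4] with (ready & done), and (ready | !done) at every k in [2,j-1].
  j=4: (ready & done) holds; (ready | !done) holds at every k in [2,3] → satisfied.

True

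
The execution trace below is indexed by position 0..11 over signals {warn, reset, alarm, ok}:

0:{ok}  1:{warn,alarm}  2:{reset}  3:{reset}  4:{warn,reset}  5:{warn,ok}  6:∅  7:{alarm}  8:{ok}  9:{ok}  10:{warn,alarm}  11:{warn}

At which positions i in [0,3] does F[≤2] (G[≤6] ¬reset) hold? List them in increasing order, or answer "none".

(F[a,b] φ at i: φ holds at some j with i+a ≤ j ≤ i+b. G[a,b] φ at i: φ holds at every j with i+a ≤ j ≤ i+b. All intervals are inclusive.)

3

Evaluate at each i in [0,3]:
  i=0: ✗ (none in [0,2])
  i=1: ✗ (none in [1,3])
  i=2: ✗ (none in [2,4])
  i=3: ✓ (witness j=5)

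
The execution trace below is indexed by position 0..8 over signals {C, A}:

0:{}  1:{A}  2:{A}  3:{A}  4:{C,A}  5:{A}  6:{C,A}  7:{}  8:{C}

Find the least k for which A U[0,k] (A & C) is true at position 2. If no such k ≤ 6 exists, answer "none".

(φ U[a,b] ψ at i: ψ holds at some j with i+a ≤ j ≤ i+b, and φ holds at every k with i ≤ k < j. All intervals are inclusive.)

2

Need earliest j ≥ 2 with (A & C), and A at every k in [2,j-1].
  j=2: rhs fails.
  j=3: rhs fails.
  j=4: rhs holds; lhs holds on [2,3]. k = 2.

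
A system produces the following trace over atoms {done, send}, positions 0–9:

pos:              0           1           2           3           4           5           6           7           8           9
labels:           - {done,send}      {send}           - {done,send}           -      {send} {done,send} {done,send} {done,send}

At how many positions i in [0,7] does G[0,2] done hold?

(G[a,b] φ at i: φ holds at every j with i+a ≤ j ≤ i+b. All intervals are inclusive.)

1

Evaluate at each i in [0,7]:
  i=0: ✗ (fails at j=0)
  i=1: ✗ (fails at j=2)
  i=2: ✗ (fails at j=2)
  i=3: ✗ (fails at j=3)
  i=4: ✗ (fails at j=5)
  i=5: ✗ (fails at j=5)
  i=6: ✗ (fails at j=6)
  i=7: ✓ (all of [7,9])
Positions where it holds: {7} → 1.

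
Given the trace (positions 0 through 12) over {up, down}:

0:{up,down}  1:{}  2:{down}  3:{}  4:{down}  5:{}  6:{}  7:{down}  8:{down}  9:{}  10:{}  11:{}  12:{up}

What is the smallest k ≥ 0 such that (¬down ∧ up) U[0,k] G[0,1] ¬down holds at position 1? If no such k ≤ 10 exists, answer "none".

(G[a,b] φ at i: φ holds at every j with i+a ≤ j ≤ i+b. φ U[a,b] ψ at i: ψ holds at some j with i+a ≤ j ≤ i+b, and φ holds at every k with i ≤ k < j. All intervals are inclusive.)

none

Need earliest j ≥ 1 with G[0,1] ¬down, and (¬down ∧ up) at every k in [1,j-1].
  j=1: rhs fails.
  j=2: rhs fails.
  j=3: rhs fails.
  j=4: rhs fails.
  j=5: rhs holds but lhs fails at k=1.
  j=6: rhs fails.
  j=7: rhs fails.
  j=8: rhs fails.
  j=9: rhs holds but lhs fails at k=1.
  j=10: rhs holds but lhs fails at k=1.
  j=11: rhs holds but lhs fails at k=1.
No witness within the range → none.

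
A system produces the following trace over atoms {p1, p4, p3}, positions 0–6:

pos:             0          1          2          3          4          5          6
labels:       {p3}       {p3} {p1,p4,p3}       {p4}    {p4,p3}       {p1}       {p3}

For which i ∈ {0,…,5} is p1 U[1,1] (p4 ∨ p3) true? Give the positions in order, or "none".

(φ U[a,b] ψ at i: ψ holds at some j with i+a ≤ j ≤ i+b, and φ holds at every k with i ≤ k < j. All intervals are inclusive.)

2, 5

Evaluate at each i in [0,5]:
  i=0: ✗ (lhs fails at k=0 before rhs at j=1)
  i=1: ✗ (lhs fails at k=1 before rhs at j=2)
  i=2: ✓ (rhs at j=3; lhs holds on [2,2])
  i=3: ✗ (lhs fails at k=3 before rhs at j=4)
  i=4: ✗ (no rhs in [5,5])
  i=5: ✓ (rhs at j=6; lhs holds on [5,5])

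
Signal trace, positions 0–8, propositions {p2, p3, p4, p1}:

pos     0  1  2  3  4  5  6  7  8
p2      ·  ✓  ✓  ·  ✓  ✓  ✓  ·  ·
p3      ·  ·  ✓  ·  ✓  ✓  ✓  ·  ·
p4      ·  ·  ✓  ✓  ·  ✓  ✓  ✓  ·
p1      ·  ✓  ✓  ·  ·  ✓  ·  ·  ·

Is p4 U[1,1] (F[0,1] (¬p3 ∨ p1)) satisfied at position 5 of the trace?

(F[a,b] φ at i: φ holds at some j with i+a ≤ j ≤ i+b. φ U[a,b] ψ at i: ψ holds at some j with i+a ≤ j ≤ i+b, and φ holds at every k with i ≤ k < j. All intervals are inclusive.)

True

Need some j in [6,6] with F[0,1] (¬p3 ∨ p1), and p4 at every k in [5,j-1].
  j=6: F[0,1] (¬p3 ∨ p1) holds; p4 holds at every k in [5,5] → satisfied.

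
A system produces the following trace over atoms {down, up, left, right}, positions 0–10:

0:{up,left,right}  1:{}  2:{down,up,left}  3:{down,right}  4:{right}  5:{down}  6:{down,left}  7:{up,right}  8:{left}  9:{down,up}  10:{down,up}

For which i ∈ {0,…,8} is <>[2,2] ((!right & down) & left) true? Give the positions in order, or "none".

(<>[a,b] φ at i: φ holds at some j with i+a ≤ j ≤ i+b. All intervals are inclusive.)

0, 4

Evaluate at each i in [0,8]:
  i=0: ✓ (witness j=2)
  i=1: ✗ (none in [3,3])
  i=2: ✗ (none in [4,4])
  i=3: ✗ (none in [5,5])
  i=4: ✓ (witness j=6)
  i=5: ✗ (none in [7,7])
  i=6: ✗ (none in [8,8])
  i=7: ✗ (none in [9,9])
  i=8: ✗ (none in [10,10])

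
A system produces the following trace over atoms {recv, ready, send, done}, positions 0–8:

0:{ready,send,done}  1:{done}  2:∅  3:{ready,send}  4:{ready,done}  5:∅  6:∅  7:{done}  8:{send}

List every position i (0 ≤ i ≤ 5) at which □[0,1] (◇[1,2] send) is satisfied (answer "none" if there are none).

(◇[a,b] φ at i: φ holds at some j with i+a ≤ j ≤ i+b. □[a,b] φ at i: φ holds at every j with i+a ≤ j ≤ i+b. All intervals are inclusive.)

Evaluate at each i in [0,5]:
  i=0: ✗ (fails at j=0)
  i=1: ✓ (all of [1,2])
  i=2: ✗ (fails at j=3)
  i=3: ✗ (fails at j=3)
  i=4: ✗ (fails at j=4)
  i=5: ✗ (fails at j=5)

1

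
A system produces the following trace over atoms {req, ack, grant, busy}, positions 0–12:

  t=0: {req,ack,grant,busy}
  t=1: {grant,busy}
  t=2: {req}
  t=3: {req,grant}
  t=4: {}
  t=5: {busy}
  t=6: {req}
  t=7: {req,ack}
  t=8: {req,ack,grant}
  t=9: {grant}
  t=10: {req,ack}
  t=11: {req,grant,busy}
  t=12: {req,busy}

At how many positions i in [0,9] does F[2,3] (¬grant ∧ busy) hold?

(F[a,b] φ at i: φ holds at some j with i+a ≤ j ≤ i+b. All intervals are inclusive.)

3

Evaluate at each i in [0,9]:
  i=0: ✗ (none in [2,3])
  i=1: ✗ (none in [3,4])
  i=2: ✓ (witness j=5)
  i=3: ✓ (witness j=5)
  i=4: ✗ (none in [6,7])
  i=5: ✗ (none in [7,8])
  i=6: ✗ (none in [8,9])
  i=7: ✗ (none in [9,10])
  i=8: ✗ (none in [10,11])
  i=9: ✓ (witness j=12)
Positions where it holds: {2, 3, 9} → 3.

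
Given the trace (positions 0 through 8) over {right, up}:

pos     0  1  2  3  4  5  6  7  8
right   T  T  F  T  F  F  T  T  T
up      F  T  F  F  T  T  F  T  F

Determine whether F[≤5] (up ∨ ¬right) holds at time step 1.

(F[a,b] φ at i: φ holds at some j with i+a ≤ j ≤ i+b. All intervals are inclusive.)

Holds

Check (up ∨ ¬right) at each j in [1,6]:
  j=1: true
  j=2: true
  j=3: false
  j=4: true
  j=5: true
  j=6: false
Found at j=1 → formula holds.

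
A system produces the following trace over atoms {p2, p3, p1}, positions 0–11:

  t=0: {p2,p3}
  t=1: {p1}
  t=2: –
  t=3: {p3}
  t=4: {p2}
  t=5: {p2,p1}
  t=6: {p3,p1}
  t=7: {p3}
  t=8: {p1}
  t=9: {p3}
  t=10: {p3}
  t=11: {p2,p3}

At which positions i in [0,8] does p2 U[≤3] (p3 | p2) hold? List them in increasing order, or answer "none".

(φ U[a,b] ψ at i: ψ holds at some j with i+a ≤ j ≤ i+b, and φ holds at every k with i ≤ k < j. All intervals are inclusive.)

0, 3, 4, 5, 6, 7

Evaluate at each i in [0,8]:
  i=0: ✓ (rhs at j=0)
  i=1: ✗ (lhs fails at k=1 before rhs at j=3)
  i=2: ✗ (lhs fails at k=2 before rhs at j=3)
  i=3: ✓ (rhs at j=3)
  i=4: ✓ (rhs at j=4)
  i=5: ✓ (rhs at j=5)
  i=6: ✓ (rhs at j=6)
  i=7: ✓ (rhs at j=7)
  i=8: ✗ (lhs fails at k=8 before rhs at j=9)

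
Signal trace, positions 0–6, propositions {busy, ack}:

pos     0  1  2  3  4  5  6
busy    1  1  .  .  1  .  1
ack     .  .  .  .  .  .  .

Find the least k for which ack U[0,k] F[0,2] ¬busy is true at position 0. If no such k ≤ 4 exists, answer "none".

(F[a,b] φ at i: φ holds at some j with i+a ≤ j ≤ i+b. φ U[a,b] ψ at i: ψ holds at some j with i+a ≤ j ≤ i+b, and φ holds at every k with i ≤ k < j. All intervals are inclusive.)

Need earliest j ≥ 0 with F[0,2] ¬busy, and ack at every k in [0,j-1].
  j=0: rhs holds (empty prefix). k = 0.

0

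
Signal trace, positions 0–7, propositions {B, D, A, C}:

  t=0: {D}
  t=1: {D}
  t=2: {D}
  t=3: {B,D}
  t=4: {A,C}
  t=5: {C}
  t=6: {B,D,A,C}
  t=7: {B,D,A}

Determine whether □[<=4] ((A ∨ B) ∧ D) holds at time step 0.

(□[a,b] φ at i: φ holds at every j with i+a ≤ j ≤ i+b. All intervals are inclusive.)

No

Check ((A ∨ B) ∧ D) at every j in [0,4]:
  j=0: false
  j=1: false
  j=2: false
  j=3: true
  j=4: false
Fails at j=0 → formula fails.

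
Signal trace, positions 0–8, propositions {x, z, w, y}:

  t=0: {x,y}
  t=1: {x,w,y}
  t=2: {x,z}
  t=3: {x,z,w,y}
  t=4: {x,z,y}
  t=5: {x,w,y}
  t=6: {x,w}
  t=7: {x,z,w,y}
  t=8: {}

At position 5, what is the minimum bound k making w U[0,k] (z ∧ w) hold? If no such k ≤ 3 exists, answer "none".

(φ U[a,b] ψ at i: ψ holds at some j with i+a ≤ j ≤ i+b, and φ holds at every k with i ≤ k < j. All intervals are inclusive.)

Need earliest j ≥ 5 with (z ∧ w), and w at every k in [5,j-1].
  j=5: rhs fails.
  j=6: rhs fails.
  j=7: rhs holds; lhs holds on [5,6]. k = 2.

2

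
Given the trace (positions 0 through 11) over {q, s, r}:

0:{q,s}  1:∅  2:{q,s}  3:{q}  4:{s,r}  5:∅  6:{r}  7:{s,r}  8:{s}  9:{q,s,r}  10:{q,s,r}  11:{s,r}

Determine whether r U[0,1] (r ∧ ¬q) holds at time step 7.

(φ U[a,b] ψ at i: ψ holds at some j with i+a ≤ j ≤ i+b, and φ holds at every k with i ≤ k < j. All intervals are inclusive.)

Yes

Need some j in [7,8] with (r ∧ ¬q), and r at every k in [7,j-1].
  j=7: (r ∧ ¬q) holds; no prefix to check → satisfied.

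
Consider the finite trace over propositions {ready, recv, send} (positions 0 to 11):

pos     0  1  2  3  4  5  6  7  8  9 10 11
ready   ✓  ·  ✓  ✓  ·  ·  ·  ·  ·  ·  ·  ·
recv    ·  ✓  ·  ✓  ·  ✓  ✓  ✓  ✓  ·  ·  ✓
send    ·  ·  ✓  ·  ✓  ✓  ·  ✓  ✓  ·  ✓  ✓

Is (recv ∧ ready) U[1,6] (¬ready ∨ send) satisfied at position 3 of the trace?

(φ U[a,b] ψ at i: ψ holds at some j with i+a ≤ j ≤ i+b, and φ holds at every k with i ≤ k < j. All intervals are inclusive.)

Yes

Need some j in [4,9] with (¬ready ∨ send), and (recv ∧ ready) at every k in [3,j-1].
  j=4: (¬ready ∨ send) holds; (recv ∧ ready) holds at every k in [3,3] → satisfied.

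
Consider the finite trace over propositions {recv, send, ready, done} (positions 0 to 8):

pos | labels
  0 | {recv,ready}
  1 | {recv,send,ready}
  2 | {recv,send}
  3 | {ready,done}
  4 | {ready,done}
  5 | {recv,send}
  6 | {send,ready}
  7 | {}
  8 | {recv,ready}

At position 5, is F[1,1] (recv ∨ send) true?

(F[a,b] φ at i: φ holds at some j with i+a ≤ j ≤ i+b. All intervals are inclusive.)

Check (recv ∨ send) at each j in [6,6]:
  j=6: true
Found at j=6 → formula holds.

True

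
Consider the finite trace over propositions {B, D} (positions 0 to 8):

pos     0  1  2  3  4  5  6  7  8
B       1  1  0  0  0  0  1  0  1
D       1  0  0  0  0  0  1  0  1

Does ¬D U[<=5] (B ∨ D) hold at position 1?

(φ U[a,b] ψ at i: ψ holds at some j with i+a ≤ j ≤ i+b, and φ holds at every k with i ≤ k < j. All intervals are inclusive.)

Need some j in [1,6] with (B ∨ D), and ¬D at every k in [1,j-1].
  j=1: (B ∨ D) holds; no prefix to check → satisfied.

True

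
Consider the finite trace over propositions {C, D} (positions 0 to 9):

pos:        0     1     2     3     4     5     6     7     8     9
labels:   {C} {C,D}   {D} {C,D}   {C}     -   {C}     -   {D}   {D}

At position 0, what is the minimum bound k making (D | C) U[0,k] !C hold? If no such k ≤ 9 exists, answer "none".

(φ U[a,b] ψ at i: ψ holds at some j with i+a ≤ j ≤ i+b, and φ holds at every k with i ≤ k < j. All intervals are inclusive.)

2

Need earliest j ≥ 0 with !C, and (D | C) at every k in [0,j-1].
  j=0: rhs fails.
  j=1: rhs fails.
  j=2: rhs holds; lhs holds on [0,1]. k = 2.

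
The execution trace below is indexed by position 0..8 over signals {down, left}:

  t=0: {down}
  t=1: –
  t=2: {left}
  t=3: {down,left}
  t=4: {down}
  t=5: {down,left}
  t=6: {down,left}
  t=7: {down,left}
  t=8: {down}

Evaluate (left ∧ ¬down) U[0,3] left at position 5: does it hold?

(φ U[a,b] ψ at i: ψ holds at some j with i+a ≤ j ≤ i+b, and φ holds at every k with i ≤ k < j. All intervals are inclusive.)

True

Need some j in [5,8] with left, and (left ∧ ¬down) at every k in [5,j-1].
  j=5: left holds; no prefix to check → satisfied.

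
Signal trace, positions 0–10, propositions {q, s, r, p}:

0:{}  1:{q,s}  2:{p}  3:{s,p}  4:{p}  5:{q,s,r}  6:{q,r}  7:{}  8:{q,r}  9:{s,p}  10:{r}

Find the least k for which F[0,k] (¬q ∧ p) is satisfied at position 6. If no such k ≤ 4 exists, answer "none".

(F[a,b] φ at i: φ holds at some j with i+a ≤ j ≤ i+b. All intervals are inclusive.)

Scan j = 6,7,… for (¬q ∧ p):
  j=6: fails
  j=7: fails
  j=8: fails
  j=9: holds
First hit at j=9, so smallest k = 9-6 = 3.

3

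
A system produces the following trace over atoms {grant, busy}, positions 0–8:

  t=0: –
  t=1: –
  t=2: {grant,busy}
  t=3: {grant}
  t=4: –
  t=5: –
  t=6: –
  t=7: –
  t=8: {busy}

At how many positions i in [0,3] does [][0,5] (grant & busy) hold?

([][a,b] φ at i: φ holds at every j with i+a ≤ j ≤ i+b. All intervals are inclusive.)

0

Evaluate at each i in [0,3]:
  i=0: ✗ (fails at j=0)
  i=1: ✗ (fails at j=1)
  i=2: ✗ (fails at j=3)
  i=3: ✗ (fails at j=3)
Positions where it holds: {} → 0.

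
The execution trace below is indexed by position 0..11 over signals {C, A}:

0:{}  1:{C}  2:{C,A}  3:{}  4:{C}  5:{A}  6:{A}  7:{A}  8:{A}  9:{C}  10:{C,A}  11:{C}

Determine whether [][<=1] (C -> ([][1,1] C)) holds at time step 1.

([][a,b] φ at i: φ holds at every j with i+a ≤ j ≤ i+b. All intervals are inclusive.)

Check (C -> ([][1,1] C)) at every j in [1,2]:
  j=1: antecedent true; consequent holds on [2,2] → ✓
  j=2: antecedent true; consequent fails at 3 → ✗
Fails at j=2 → formula fails.

No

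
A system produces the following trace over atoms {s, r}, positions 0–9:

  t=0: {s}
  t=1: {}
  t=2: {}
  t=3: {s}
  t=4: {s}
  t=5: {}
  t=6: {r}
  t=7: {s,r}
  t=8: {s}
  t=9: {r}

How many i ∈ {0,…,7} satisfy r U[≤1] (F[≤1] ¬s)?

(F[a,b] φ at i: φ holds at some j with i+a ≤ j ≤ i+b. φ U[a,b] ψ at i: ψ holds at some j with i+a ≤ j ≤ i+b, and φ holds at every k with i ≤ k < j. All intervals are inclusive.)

7

Evaluate at each i in [0,7]:
  i=0: ✓ (rhs at j=0)
  i=1: ✓ (rhs at j=1)
  i=2: ✓ (rhs at j=2)
  i=3: ✗ (lhs fails at k=3 before rhs at j=4)
  i=4: ✓ (rhs at j=4)
  i=5: ✓ (rhs at j=5)
  i=6: ✓ (rhs at j=6)
  i=7: ✓ (rhs at j=8; lhs holds on [7,7])
Positions where it holds: {0, 1, 2, 4, 5, 6, 7} → 7.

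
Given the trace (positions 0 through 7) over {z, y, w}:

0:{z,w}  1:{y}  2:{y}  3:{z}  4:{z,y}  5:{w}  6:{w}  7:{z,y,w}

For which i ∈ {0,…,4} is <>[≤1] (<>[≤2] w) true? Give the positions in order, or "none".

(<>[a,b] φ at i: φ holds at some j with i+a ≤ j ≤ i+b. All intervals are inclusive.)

0, 2, 3, 4

Evaluate at each i in [0,4]:
  i=0: ✓ (witness j=0)
  i=1: ✗ (none in [1,2])
  i=2: ✓ (witness j=3)
  i=3: ✓ (witness j=3)
  i=4: ✓ (witness j=4)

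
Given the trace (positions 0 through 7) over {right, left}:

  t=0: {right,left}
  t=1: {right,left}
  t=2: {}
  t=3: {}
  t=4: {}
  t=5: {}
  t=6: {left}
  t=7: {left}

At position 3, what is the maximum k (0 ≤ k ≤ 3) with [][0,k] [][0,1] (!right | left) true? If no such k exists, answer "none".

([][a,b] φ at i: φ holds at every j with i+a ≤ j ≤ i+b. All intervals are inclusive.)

[][0,1] (!right | left) must hold from j=3 onward; find where it first fails.
  j=3: holds
  j=4: holds
  j=5: holds
  j=6: holds
Holds through j=6; largest k = 3.

3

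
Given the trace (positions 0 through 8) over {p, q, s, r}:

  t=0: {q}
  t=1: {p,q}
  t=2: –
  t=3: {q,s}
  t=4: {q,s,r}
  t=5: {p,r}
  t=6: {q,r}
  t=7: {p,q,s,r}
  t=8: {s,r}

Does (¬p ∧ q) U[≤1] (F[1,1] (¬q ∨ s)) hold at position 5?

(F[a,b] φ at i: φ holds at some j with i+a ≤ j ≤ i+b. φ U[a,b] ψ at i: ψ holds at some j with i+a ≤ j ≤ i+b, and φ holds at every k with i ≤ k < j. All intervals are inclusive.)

Need some j in [5,6] with F[1,1] (¬q ∨ s), and (¬p ∧ q) at every k in [5,j-1].
  j=5: F[1,1] (¬q ∨ s) — fails (none in [6,6]).
  j=6: F[1,1] (¬q ∨ s) holds, but (¬p ∧ q) fails at k=5 → not this j.
No j in the window works → until fails.

False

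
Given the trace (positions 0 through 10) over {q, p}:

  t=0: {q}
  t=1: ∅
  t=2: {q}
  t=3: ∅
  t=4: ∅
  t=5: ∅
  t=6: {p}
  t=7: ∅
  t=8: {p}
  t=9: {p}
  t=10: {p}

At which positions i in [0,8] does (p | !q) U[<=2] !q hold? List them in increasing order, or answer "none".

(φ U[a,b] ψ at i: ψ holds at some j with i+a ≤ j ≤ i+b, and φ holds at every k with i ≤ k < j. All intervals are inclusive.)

Evaluate at each i in [0,8]:
  i=0: ✗ (lhs fails at k=0 before rhs at j=1)
  i=1: ✓ (rhs at j=1)
  i=2: ✗ (lhs fails at k=2 before rhs at j=3)
  i=3: ✓ (rhs at j=3)
  i=4: ✓ (rhs at j=4)
  i=5: ✓ (rhs at j=5)
  i=6: ✓ (rhs at j=6)
  i=7: ✓ (rhs at j=7)
  i=8: ✓ (rhs at j=8)

1, 3, 4, 5, 6, 7, 8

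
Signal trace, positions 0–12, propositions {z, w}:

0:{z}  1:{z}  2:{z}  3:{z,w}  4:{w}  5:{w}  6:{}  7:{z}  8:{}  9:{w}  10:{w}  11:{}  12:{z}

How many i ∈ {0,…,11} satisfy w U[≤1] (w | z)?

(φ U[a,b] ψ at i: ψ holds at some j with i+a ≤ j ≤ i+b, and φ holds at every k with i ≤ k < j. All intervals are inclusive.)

Evaluate at each i in [0,11]:
  i=0: ✓ (rhs at j=0)
  i=1: ✓ (rhs at j=1)
  i=2: ✓ (rhs at j=2)
  i=3: ✓ (rhs at j=3)
  i=4: ✓ (rhs at j=4)
  i=5: ✓ (rhs at j=5)
  i=6: ✗ (lhs fails at k=6 before rhs at j=7)
  i=7: ✓ (rhs at j=7)
  i=8: ✗ (lhs fails at k=8 before rhs at j=9)
  i=9: ✓ (rhs at j=9)
  i=10: ✓ (rhs at j=10)
  i=11: ✗ (lhs fails at k=11 before rhs at j=12)
Positions where it holds: {0, 1, 2, 3, 4, 5, 7, 9, 10} → 9.

9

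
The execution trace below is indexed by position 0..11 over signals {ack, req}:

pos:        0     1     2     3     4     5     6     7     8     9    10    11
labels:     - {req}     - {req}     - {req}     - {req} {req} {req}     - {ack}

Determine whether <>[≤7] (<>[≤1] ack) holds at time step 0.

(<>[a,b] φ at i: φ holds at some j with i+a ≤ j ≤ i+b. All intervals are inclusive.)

Check <>[≤1] ack at each j in [0,7]:
  j=0: fails (none in [0,1])
  j=1: fails (none in [1,2])
  j=2: fails (none in [2,3])
  j=3: fails (none in [3,4])
  j=4: fails (none in [4,5])
  j=5: fails (none in [5,6])
  j=6: fails (none in [6,7])
  j=7: fails (none in [7,8])
No position in the window satisfies it → formula fails.

Does not hold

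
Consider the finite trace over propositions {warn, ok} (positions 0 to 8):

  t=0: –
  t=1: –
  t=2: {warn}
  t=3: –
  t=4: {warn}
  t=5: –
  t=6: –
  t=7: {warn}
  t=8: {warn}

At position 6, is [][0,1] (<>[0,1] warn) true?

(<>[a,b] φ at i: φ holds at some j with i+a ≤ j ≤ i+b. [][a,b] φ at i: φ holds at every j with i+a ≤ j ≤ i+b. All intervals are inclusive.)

True

Check <>[0,1] warn at every j in [6,7]:
  j=6: holds (witness at 7)
  j=7: holds (witness at 7)
All positions satisfy it → formula holds.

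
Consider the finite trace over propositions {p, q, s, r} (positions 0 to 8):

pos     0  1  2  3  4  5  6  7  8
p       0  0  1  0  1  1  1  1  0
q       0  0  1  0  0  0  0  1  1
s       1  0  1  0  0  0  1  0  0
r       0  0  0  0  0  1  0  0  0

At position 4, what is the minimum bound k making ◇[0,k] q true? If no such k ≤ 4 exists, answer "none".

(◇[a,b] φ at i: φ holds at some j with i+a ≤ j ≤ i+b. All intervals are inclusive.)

Scan j = 4,5,… for q:
  j=4: fails
  j=5: fails
  j=6: fails
  j=7: holds
First hit at j=7, so smallest k = 7-4 = 3.

3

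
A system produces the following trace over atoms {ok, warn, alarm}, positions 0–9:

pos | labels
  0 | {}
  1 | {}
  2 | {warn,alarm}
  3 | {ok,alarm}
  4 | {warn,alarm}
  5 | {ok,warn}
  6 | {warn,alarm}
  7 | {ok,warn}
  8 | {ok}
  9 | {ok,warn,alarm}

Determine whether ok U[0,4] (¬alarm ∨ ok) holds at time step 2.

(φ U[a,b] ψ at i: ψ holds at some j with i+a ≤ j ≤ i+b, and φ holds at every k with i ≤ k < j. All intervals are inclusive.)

False

Need some j in [2,6] with (¬alarm ∨ ok), and ok at every k in [2,j-1].
  j=2: (¬alarm ∨ ok) false.
  j=3: (¬alarm ∨ ok) holds, but ok fails at k=2 → not this j.
  j=4: (¬alarm ∨ ok) false.
  j=5: (¬alarm ∨ ok) holds, but ok fails at k=2 → not this j.
  j=6: (¬alarm ∨ ok) false.
No j in the window works → until fails.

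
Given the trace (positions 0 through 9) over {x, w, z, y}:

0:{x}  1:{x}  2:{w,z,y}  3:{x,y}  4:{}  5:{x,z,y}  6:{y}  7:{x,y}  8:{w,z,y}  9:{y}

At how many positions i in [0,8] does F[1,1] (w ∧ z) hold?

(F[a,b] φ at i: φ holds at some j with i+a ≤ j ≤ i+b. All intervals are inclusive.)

2

Evaluate at each i in [0,8]:
  i=0: ✗ (none in [1,1])
  i=1: ✓ (witness j=2)
  i=2: ✗ (none in [3,3])
  i=3: ✗ (none in [4,4])
  i=4: ✗ (none in [5,5])
  i=5: ✗ (none in [6,6])
  i=6: ✗ (none in [7,7])
  i=7: ✓ (witness j=8)
  i=8: ✗ (none in [9,9])
Positions where it holds: {1, 7} → 2.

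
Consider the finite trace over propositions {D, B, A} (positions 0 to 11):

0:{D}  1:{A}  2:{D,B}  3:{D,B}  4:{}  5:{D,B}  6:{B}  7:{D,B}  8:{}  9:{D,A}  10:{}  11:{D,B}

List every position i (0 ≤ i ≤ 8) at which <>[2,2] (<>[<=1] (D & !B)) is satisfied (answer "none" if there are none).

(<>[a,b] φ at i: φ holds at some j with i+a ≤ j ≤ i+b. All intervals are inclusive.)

Evaluate at each i in [0,8]:
  i=0: ✗ (none in [2,2])
  i=1: ✗ (none in [3,3])
  i=2: ✗ (none in [4,4])
  i=3: ✗ (none in [5,5])
  i=4: ✗ (none in [6,6])
  i=5: ✗ (none in [7,7])
  i=6: ✓ (witness j=8)
  i=7: ✓ (witness j=9)
  i=8: ✗ (none in [10,10])

6, 7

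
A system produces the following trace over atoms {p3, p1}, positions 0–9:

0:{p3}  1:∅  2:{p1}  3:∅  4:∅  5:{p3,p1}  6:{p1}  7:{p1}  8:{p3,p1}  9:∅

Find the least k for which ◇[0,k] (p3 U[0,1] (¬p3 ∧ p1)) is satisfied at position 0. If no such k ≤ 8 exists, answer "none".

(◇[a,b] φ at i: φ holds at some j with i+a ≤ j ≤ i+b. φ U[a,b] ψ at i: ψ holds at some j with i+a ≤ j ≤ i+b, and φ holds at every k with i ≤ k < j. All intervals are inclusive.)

2

Scan j = 0,1,… for (p3 U[0,1] (¬p3 ∧ p1)):
  j=0: fails
  j=1: fails
  j=2: holds
First hit at j=2, so smallest k = 2-0 = 2.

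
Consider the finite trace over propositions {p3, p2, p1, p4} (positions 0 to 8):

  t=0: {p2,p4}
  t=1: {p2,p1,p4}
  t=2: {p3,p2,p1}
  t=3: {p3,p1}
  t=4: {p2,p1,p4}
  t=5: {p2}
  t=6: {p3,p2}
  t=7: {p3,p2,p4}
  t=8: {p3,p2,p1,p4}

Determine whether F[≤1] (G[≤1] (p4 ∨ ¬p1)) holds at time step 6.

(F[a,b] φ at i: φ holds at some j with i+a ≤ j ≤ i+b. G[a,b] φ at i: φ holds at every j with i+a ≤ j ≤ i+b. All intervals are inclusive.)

True

Check G[≤1] (p4 ∨ ¬p1) at each j in [6,7]:
  j=6: holds on [6,7]
  j=7: holds on [7,8]
Found at j=6 → formula holds.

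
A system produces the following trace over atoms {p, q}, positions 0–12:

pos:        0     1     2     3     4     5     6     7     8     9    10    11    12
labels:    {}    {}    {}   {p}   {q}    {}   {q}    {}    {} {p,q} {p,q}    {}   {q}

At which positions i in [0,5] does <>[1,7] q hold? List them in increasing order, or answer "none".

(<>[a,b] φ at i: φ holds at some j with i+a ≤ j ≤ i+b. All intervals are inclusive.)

0, 1, 2, 3, 4, 5

Evaluate at each i in [0,5]:
  i=0: ✓ (witness j=4)
  i=1: ✓ (witness j=4)
  i=2: ✓ (witness j=4)
  i=3: ✓ (witness j=4)
  i=4: ✓ (witness j=6)
  i=5: ✓ (witness j=6)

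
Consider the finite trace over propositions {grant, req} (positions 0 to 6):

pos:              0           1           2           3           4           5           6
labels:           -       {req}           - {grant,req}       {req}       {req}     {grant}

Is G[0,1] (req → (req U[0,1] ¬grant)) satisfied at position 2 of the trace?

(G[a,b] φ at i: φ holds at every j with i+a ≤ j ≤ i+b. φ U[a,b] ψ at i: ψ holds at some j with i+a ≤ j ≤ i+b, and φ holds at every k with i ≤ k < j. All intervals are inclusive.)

Check (req → (req U[0,1] ¬grant)) at every j in [2,3]:
  j=2: antecedent false → ✓
  j=3: antecedent true; consequent holds → ✓
All positions satisfy it → formula holds.

True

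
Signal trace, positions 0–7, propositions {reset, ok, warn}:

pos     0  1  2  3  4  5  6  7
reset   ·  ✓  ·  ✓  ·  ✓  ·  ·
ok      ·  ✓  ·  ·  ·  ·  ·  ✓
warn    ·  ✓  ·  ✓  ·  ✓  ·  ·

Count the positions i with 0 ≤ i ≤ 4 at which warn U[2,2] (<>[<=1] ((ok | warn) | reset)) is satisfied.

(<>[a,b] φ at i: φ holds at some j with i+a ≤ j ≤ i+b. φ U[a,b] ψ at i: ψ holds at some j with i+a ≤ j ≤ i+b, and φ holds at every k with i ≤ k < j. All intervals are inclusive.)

Evaluate at each i in [0,4]:
  i=0: ✗ (lhs fails at k=0 before rhs at j=2)
  i=1: ✗ (lhs fails at k=2 before rhs at j=3)
  i=2: ✗ (lhs fails at k=2 before rhs at j=4)
  i=3: ✗ (lhs fails at k=4 before rhs at j=5)
  i=4: ✗ (lhs fails at k=4 before rhs at j=6)
Positions where it holds: {} → 0.

0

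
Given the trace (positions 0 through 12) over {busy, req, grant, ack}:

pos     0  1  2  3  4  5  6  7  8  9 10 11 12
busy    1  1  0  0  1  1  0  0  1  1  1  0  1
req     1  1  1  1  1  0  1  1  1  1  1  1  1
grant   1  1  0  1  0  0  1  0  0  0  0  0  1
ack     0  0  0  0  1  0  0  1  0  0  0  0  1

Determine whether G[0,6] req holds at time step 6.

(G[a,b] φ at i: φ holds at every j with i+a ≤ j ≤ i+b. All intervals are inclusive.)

True

Check req at every j in [6,12]:
  j=6: true
  j=7: true
  j=8: true
  j=9: true
  j=10: true
  j=11: true
  j=12: true
All positions satisfy it → formula holds.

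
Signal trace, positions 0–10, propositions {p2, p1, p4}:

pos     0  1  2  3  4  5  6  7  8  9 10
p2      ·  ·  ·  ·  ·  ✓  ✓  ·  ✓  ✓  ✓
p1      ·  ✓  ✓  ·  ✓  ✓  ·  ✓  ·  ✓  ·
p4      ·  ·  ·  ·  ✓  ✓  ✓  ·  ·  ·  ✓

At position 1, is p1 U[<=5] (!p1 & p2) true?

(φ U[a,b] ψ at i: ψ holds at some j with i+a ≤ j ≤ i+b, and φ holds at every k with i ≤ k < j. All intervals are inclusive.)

No

Need some j in [1,6] with (!p1 & p2), and p1 at every k in [1,j-1].
  j=1: (!p1 & p2) false.
  j=2: (!p1 & p2) false.
  j=3: (!p1 & p2) false.
  j=4: (!p1 & p2) false.
  j=5: (!p1 & p2) false.
  j=6: (!p1 & p2) holds, but p1 fails at k=3 → not this j.
No j in the window works → until fails.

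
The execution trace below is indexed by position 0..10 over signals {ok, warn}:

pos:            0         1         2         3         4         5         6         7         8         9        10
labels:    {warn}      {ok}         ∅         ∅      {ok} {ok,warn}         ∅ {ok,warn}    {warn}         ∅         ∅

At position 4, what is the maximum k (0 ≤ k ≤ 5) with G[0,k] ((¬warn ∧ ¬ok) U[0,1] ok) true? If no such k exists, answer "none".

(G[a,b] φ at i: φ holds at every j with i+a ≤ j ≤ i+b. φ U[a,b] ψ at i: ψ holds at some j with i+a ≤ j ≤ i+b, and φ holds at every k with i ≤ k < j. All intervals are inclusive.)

((¬warn ∧ ¬ok) U[0,1] ok) must hold from j=4 onward; find where it first fails.
  j=4: holds
  j=5: holds
  j=6: holds
  j=7: holds
  j=8: fails
Holds on [4,7], so largest k = 3.

3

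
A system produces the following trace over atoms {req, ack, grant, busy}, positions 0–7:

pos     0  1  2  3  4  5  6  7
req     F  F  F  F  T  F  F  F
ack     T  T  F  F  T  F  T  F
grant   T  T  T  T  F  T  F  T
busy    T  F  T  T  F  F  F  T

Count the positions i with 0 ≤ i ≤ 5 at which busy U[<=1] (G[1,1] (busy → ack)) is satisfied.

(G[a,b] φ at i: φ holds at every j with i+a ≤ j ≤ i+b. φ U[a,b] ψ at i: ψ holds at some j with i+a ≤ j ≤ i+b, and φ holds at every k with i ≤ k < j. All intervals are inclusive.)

5

Evaluate at each i in [0,5]:
  i=0: ✓ (rhs at j=0)
  i=1: ✗ (no rhs in [1,2])
  i=2: ✓ (rhs at j=3; lhs holds on [2,2])
  i=3: ✓ (rhs at j=3)
  i=4: ✓ (rhs at j=4)
  i=5: ✓ (rhs at j=5)
Positions where it holds: {0, 2, 3, 4, 5} → 5.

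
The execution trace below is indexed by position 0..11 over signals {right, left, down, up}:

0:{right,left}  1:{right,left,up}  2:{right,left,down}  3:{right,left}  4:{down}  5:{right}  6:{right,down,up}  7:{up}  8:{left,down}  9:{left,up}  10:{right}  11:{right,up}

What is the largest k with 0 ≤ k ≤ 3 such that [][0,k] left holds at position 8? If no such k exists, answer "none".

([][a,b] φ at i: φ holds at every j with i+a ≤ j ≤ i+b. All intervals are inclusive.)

1

left must hold from j=8 onward; find where it first fails.
  j=8: holds
  j=9: holds
  j=10: fails
Holds on [8,9], so largest k = 1.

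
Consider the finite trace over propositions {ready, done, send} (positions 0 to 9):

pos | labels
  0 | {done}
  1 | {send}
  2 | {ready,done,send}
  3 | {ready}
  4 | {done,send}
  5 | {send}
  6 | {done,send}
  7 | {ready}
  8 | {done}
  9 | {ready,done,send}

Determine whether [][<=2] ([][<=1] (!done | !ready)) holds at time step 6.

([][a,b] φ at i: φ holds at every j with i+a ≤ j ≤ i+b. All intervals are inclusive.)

Does not hold

Check [][<=1] (!done | !ready) at every j in [6,8]:
  j=6: holds on [6,7]
  j=7: holds on [7,8]
  j=8: fails at 9
Fails at j=8 → formula fails.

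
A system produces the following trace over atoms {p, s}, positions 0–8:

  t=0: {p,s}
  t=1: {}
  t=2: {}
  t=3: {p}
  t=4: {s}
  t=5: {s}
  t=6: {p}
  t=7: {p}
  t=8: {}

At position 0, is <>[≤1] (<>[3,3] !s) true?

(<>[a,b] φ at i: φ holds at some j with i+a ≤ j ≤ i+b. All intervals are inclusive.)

True

Check <>[3,3] !s at each j in [0,1]:
  j=0: holds (witness at 3)
  j=1: fails (none in [4,4])
Found at j=0 → formula holds.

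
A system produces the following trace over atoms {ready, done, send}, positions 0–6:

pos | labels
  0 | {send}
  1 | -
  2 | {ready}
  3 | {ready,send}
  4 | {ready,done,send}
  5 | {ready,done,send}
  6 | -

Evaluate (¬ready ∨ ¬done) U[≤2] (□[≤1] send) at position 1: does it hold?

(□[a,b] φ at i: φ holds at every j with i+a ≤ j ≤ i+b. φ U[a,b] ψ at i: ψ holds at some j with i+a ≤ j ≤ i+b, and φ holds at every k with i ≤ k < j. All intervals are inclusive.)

Need some j in [1,3] with □[≤1] send, and (¬ready ∨ ¬done) at every k in [1,j-1].
  j=1: □[≤1] send — fails at 1.
  j=2: □[≤1] send — fails at 2.
  j=3: □[≤1] send holds; (¬ready ∨ ¬done) holds at every k in [1,2] → satisfied.

Yes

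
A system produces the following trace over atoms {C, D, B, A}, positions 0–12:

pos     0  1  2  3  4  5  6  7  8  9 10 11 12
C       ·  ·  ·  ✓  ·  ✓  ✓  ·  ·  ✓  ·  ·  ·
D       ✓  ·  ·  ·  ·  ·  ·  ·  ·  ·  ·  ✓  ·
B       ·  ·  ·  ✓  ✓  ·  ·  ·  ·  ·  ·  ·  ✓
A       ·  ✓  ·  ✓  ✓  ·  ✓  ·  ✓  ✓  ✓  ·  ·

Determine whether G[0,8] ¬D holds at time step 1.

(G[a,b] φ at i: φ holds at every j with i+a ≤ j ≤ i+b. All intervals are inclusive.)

Yes

Check ¬D at every j in [1,9]:
  j=1: true
  j=2: true
  j=3: true
  j=4: true
  j=5: true
  j=6: true
  j=7: true
  j=8: true
  j=9: true
All positions satisfy it → formula holds.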